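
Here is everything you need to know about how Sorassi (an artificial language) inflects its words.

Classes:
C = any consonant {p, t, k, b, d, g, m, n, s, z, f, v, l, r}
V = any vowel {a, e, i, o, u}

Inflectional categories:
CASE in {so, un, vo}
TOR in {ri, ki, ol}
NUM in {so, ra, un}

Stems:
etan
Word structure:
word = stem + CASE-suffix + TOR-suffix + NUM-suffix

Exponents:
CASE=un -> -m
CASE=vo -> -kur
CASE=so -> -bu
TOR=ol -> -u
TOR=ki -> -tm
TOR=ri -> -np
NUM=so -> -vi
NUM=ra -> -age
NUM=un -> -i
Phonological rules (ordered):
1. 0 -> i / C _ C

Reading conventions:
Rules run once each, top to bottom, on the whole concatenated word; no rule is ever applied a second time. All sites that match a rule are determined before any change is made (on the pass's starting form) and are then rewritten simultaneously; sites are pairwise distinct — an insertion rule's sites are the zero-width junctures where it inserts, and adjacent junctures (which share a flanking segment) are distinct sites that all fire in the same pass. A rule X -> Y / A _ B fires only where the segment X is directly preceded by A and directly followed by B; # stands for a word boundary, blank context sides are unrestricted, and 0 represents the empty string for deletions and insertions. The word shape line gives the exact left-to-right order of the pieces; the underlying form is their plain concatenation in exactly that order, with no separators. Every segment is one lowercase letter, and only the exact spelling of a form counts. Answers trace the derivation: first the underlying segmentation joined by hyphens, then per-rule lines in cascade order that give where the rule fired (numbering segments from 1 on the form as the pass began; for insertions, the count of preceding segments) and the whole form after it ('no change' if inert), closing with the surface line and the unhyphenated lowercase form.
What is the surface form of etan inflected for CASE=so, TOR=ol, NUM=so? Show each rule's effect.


underlying: etan-bu-u-vi
1. 0 -> i / C _ C: inserts after position(s) 4: etanibuuvi
surface: etanibuuvi


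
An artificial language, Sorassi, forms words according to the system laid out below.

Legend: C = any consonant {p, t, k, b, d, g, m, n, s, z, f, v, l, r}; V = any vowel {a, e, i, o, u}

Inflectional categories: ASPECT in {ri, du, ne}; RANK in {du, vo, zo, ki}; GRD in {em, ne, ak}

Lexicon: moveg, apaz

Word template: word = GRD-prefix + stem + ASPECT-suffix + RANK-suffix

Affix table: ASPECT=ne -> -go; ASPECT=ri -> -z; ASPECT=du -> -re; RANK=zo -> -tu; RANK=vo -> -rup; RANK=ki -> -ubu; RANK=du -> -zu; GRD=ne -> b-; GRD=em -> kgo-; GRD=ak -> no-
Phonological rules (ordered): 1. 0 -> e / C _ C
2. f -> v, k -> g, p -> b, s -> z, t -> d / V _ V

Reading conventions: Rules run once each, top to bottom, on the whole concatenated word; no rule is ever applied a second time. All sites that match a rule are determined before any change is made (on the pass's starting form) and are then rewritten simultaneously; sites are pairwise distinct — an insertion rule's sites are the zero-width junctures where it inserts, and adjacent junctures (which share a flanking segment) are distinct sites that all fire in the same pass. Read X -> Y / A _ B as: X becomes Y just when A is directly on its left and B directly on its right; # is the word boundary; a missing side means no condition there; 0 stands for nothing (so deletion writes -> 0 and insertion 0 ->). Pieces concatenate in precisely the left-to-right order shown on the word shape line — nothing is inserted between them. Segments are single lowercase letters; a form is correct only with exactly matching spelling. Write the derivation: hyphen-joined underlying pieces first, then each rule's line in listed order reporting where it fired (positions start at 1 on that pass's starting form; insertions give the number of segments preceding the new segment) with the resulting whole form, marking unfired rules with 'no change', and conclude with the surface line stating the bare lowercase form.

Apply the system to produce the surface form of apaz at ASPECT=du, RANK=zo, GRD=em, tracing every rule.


underlying: kgo-apaz-re-tu
1. 0 -> e / C _ C: inserts after position(s) 1, 7: kegoapazeretu
2. f -> v, k -> g, p -> b, s -> z, t -> d / V _ V: fires at position(s) 6, 12: kegoabazeredu
surface: kegoabazeredu


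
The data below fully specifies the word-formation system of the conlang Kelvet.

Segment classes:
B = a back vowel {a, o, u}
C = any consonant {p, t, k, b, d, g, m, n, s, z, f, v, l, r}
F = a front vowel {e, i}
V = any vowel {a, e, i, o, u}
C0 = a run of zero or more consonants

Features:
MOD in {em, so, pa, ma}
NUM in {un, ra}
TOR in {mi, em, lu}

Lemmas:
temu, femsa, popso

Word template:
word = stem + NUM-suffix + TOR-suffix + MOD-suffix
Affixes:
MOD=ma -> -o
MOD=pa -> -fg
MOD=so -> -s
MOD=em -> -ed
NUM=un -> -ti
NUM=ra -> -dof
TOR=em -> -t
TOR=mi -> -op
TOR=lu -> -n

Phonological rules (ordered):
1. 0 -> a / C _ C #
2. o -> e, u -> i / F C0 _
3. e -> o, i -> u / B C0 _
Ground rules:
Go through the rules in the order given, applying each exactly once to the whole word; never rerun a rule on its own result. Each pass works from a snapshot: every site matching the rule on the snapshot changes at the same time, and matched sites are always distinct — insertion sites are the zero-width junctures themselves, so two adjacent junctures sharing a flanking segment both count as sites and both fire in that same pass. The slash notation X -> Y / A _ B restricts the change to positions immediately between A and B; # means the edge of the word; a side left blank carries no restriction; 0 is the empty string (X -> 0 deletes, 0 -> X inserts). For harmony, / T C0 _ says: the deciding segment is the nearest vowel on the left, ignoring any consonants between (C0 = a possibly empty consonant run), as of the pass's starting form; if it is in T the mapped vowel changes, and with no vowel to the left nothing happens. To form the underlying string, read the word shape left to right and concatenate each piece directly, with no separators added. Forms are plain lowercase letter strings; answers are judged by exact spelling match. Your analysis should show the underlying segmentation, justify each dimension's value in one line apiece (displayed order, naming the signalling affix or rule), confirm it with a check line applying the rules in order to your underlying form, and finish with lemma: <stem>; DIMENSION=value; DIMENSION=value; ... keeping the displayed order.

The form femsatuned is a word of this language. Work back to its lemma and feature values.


underlying: femsa-ti-n-ed
MOD=em - signalled by the affix -ed
NUM=un - signalled by the affix -ti
TOR=lu - signalled by the affix -n
check: femsatined -> femsatined -> femsatined -> femsatuned
lemma: femsa; MOD=em; NUM=un; TOR=lu


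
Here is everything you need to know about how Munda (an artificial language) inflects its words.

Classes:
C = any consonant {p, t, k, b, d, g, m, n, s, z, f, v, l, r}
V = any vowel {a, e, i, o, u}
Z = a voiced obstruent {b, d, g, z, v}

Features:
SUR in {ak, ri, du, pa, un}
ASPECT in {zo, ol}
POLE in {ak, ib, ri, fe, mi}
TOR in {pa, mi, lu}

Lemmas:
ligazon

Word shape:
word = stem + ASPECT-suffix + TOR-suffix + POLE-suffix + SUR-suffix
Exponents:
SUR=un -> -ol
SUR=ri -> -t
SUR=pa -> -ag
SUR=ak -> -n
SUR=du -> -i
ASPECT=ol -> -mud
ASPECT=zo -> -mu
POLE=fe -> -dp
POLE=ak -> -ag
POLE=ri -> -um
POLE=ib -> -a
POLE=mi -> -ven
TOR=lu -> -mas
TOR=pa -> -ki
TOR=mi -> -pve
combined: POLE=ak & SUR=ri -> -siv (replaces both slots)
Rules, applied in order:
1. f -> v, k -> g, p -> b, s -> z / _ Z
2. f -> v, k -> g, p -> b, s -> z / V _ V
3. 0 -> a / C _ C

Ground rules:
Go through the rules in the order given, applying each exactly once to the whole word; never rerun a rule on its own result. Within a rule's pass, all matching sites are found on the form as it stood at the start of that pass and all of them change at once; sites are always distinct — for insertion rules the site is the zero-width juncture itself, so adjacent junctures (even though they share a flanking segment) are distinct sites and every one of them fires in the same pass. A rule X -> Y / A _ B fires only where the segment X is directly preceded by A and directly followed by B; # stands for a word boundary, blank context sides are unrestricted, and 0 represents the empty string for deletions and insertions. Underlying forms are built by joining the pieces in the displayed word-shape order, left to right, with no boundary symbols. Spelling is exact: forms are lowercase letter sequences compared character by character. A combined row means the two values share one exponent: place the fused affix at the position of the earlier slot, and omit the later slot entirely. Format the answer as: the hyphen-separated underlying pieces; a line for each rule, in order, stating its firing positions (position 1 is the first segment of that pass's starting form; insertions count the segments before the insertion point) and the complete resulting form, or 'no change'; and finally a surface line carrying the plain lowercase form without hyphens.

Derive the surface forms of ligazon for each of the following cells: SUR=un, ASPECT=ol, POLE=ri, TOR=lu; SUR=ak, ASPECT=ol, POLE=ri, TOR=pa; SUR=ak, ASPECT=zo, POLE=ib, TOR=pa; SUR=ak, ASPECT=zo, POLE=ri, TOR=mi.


cell SUR=un, ASPECT=ol, POLE=ri, TOR=lu:
underlying: ligazon-mud-mas-um-ol
1. f -> v, k -> g, p -> b, s -> z / _ Z: no change
2. f -> v, k -> g, p -> b, s -> z / V _ V: fires at position(s) 13: ligazonmudmazumol
3. 0 -> a / C _ C: inserts after position(s) 7, 10: ligazonamudamazumol
surface: ligazonamudamazumol

cell SUR=ak, ASPECT=ol, POLE=ri, TOR=pa:
underlying: ligazon-mud-ki-um-n
1. f -> v, k -> g, p -> b, s -> z / _ Z: no change
2. f -> v, k -> g, p -> b, s -> z / V _ V: no change
3. 0 -> a / C _ C: inserts after position(s) 7, 10, 14: ligazonamudakiuman
surface: ligazonamudakiuman

cell SUR=ak, ASPECT=zo, POLE=ib, TOR=pa:
underlying: ligazon-mu-ki-a-n
1. f -> v, k -> g, p -> b, s -> z / _ Z: no change
2. f -> v, k -> g, p -> b, s -> z / V _ V: fires at position(s) 10: ligazonmugian
3. 0 -> a / C _ C: inserts after position(s) 7: ligazonamugian
surface: ligazonamugian

cell SUR=ak, ASPECT=zo, POLE=ri, TOR=mi:
underlying: ligazon-mu-pve-um-n
1. f -> v, k -> g, p -> b, s -> z / _ Z: fires at position(s) 10: ligazonmubveumn
2. f -> v, k -> g, p -> b, s -> z / V _ V: no change
3. 0 -> a / C _ C: inserts after position(s) 7, 10, 14: ligazonamubaveuman
surface: ligazonamubaveuman


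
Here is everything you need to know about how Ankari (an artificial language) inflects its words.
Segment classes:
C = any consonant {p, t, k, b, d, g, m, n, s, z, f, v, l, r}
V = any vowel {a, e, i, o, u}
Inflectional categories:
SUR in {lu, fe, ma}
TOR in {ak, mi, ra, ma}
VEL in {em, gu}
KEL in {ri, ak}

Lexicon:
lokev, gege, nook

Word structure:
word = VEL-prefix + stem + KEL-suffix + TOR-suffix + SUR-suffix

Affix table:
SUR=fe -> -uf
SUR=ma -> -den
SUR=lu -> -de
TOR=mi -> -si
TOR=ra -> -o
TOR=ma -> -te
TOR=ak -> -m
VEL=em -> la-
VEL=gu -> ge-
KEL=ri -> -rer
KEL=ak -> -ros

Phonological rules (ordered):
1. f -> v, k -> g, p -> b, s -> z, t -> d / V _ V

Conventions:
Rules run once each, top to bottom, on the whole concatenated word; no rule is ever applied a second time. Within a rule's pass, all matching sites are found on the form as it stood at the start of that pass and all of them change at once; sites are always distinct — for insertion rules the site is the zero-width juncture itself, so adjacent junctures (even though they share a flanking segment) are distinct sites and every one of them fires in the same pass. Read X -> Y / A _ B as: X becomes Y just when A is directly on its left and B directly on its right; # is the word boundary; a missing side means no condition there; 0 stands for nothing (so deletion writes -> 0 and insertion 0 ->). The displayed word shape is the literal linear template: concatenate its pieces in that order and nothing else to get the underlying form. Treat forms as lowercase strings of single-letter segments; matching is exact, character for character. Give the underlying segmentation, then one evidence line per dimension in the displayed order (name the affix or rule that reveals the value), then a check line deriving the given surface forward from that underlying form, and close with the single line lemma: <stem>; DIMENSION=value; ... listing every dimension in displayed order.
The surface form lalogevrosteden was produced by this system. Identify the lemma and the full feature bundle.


underlying: la-lokev-ros-te-den
SUR=ma - signalled by the affix -den
TOR=ma - signalled by the affix -te
VEL=em - signalled by the affix la-
KEL=ak - signalled by the affix -ros
check: lalokevrosteden -> lalogevrosteden
lemma: lokev; SUR=ma; TOR=ma; VEL=em; KEL=ak


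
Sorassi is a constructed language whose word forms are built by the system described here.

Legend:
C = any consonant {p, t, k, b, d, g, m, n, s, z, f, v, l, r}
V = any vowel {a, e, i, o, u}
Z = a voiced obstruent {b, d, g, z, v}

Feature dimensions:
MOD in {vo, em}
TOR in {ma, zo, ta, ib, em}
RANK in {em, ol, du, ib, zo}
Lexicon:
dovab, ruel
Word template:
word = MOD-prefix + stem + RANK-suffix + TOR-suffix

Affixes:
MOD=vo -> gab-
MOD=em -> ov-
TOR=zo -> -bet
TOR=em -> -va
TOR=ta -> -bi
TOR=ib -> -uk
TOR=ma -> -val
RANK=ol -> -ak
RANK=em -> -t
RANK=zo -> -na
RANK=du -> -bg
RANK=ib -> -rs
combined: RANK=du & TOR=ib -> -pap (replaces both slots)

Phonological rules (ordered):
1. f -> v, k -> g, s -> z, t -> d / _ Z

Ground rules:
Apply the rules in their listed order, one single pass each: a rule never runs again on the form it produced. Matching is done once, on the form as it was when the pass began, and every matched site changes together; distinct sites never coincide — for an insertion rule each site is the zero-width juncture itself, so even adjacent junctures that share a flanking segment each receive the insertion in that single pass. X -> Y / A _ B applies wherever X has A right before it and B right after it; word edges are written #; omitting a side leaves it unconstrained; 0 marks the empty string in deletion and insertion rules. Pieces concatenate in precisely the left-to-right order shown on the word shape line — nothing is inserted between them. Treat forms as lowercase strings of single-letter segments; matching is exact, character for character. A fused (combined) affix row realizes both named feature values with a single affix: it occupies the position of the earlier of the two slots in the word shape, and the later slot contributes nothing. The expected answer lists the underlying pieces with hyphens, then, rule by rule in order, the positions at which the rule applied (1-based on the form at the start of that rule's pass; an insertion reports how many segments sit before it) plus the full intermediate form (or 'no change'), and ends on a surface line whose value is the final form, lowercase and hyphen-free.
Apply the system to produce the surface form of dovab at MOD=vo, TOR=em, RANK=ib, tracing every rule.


underlying: gab-dovab-rs-va
1. f -> v, k -> g, s -> z, t -> d / _ Z: fires at position(s) 10: gabdovabrzva
surface: gabdovabrzva


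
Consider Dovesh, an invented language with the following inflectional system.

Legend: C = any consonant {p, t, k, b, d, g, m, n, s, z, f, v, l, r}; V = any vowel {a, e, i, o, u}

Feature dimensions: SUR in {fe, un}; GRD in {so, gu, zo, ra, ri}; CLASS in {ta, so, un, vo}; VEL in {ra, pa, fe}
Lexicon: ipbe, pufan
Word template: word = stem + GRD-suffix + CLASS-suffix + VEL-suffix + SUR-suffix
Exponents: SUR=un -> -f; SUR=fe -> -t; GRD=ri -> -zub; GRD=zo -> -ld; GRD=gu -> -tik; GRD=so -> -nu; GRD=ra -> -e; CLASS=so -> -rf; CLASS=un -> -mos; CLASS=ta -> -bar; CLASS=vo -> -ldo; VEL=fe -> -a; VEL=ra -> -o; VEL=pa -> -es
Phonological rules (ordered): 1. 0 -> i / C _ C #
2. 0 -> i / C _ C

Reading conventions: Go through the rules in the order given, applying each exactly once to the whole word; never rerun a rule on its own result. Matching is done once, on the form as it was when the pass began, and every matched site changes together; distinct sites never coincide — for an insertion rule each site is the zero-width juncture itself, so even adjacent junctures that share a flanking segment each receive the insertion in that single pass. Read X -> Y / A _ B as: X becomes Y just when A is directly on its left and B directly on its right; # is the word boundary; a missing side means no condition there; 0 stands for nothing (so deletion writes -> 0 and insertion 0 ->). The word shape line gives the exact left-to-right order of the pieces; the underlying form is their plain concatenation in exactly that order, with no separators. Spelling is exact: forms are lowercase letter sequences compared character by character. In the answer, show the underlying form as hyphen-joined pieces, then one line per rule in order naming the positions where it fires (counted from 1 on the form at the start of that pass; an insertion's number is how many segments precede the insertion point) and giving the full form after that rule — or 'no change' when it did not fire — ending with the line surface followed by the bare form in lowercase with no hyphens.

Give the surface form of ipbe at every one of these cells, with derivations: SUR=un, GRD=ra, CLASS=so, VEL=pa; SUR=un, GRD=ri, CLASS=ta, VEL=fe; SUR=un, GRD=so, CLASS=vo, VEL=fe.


cell SUR=un, GRD=ra, CLASS=so, VEL=pa:
underlying: ipbe-e-rf-es-f
1. 0 -> i / C _ C #: inserts after position(s) 9: ipbeerfesif
2. 0 -> i / C _ C: inserts after position(s) 2, 6: ipibeerifesif
surface: ipibeerifesif

cell SUR=un, GRD=ri, CLASS=ta, VEL=fe:
underlying: ipbe-zub-bar-a-f
1. 0 -> i / C _ C #: no change
2. 0 -> i / C _ C: inserts after position(s) 2, 7: ipibezubibaraf
surface: ipibezubibaraf

cell SUR=un, GRD=so, CLASS=vo, VEL=fe:
underlying: ipbe-nu-ldo-a-f
1. 0 -> i / C _ C #: no change
2. 0 -> i / C _ C: inserts after position(s) 2, 7: ipibenulidoaf
surface: ipibenulidoaf


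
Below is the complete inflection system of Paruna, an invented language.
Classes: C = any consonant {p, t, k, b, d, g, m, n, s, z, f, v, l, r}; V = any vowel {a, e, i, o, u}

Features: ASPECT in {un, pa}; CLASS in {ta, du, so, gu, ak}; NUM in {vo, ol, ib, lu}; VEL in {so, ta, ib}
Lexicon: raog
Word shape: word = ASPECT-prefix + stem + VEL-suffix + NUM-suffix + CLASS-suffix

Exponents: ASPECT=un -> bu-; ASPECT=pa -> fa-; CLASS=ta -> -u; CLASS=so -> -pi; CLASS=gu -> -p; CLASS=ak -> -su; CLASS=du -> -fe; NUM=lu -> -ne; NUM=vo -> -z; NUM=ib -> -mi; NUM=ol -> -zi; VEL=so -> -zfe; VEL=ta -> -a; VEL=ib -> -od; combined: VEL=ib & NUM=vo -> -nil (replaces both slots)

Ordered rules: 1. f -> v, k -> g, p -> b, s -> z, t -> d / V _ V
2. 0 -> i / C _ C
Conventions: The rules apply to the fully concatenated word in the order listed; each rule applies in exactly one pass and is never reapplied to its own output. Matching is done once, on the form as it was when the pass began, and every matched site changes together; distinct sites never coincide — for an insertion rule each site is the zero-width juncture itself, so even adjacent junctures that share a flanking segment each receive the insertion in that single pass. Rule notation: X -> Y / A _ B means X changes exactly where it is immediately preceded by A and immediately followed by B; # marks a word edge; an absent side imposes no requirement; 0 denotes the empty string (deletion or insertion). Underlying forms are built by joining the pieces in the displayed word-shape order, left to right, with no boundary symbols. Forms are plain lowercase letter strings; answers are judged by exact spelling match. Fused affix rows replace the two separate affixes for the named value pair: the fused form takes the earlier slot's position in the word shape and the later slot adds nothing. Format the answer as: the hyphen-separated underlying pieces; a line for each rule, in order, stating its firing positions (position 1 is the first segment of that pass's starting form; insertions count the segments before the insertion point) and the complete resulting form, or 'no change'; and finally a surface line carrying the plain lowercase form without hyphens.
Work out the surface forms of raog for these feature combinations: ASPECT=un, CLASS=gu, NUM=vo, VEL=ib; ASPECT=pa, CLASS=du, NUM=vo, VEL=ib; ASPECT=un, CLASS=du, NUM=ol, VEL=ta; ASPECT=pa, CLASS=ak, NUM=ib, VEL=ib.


cell ASPECT=un, CLASS=gu, NUM=vo, VEL=ib:
underlying: bu-raog-nil-p
1. f -> v, k -> g, p -> b, s -> z, t -> d / V _ V: no change
2. 0 -> i / C _ C: inserts after position(s) 6, 9: buraoginilip
surface: buraoginilip

cell ASPECT=pa, CLASS=du, NUM=vo, VEL=ib:
underlying: fa-raog-nil-fe
1. f -> v, k -> g, p -> b, s -> z, t -> d / V _ V: no change
2. 0 -> i / C _ C: inserts after position(s) 6, 9: faraoginilife
surface: faraoginilife

cell ASPECT=un, CLASS=du, NUM=ol, VEL=ta:
underlying: bu-raog-a-zi-fe
1. f -> v, k -> g, p -> b, s -> z, t -> d / V _ V: fires at position(s) 10: buraogazive
2. 0 -> i / C _ C: no change
surface: buraogazive

cell ASPECT=pa, CLASS=ak, NUM=ib, VEL=ib:
underlying: fa-raog-od-mi-su
1. f -> v, k -> g, p -> b, s -> z, t -> d / V _ V: fires at position(s) 11: faraogodmizu
2. 0 -> i / C _ C: inserts after position(s) 8: faraogodimizu
surface: faraogodimizu


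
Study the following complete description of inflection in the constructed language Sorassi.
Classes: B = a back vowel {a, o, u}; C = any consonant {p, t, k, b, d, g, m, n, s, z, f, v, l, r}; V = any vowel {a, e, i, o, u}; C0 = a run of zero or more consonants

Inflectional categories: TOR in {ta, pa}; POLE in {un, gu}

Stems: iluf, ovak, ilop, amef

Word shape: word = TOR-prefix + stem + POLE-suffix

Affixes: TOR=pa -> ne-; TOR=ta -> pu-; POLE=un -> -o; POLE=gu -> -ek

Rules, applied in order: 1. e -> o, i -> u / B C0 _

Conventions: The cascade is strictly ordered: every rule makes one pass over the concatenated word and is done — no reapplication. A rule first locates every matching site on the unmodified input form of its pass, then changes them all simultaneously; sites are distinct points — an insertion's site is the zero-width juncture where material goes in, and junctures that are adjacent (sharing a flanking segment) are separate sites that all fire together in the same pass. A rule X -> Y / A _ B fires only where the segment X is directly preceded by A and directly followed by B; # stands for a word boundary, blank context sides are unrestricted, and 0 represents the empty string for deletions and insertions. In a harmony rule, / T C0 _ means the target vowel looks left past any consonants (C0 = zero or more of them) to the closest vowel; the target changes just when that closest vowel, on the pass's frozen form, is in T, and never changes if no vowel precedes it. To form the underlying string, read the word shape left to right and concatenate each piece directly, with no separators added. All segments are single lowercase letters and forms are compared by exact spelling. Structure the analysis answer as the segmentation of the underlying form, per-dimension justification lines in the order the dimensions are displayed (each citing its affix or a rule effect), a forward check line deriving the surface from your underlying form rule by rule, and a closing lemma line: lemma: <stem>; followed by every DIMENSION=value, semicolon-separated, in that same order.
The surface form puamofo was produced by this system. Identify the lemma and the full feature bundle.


underlying: pu-amef-o
TOR=ta - signalled by the affix pu-
POLE=un - signalled by the affix -o
check: puamefo -> puamofo
lemma: amef; TOR=ta; POLE=un


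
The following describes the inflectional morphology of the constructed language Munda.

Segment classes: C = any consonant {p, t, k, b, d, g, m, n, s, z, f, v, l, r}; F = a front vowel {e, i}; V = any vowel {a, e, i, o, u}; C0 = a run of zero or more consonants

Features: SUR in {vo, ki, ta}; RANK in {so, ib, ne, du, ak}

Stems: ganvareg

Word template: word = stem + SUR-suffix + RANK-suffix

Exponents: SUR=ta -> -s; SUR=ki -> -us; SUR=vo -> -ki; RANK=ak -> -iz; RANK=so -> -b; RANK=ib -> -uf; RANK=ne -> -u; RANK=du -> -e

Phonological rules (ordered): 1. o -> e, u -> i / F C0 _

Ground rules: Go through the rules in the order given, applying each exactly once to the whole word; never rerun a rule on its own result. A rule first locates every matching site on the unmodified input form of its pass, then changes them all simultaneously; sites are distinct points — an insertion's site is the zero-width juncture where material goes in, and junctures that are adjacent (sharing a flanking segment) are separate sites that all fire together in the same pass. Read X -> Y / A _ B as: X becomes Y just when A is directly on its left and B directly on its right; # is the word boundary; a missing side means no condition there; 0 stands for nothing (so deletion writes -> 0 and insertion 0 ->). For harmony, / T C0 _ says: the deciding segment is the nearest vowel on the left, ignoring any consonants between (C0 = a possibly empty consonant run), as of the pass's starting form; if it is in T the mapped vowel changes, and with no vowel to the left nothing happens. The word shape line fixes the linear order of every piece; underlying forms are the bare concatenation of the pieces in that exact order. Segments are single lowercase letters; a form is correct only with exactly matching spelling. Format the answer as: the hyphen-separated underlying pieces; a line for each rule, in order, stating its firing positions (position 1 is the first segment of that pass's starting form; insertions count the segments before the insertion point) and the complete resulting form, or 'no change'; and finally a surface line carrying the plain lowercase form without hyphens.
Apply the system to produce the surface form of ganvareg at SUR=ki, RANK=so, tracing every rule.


underlying: ganvareg-us-b
1. o -> e, u -> i / F C0 _: fires at position(s) 9: ganvaregisb
surface: ganvaregisb


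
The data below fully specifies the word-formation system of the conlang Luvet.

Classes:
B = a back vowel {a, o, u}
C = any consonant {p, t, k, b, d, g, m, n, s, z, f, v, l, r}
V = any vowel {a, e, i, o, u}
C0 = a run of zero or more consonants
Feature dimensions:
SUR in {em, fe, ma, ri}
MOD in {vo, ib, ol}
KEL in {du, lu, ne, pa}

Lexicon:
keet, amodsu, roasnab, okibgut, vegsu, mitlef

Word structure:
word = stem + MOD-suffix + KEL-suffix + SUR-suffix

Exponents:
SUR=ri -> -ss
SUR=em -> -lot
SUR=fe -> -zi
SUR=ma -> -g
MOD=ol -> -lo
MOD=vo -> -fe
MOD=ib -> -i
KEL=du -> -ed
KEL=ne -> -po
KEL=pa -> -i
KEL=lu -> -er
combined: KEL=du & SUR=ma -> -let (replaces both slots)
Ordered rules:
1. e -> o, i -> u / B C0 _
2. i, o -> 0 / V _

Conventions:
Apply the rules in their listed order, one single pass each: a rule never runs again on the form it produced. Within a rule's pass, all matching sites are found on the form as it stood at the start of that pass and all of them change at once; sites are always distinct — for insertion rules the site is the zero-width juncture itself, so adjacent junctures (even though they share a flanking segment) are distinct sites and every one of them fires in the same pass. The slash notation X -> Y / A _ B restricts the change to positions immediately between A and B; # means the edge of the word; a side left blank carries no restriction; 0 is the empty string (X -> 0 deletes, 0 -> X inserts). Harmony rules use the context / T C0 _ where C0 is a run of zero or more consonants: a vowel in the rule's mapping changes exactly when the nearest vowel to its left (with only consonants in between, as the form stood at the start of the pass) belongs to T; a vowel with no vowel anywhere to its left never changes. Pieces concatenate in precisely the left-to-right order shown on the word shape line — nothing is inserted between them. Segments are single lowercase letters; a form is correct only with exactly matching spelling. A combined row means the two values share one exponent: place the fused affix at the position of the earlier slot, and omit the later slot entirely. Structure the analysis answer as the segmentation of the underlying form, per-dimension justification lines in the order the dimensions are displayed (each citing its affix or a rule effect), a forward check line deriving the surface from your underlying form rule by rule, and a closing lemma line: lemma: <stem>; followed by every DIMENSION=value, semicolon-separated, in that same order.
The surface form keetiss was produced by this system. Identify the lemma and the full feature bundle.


underlying: keet-i-i-ss
SUR=ri - signalled by the affix -ss
MOD=ib - signalled by the affix -i
KEL=pa - signalled by the affix -i
check: keetiiss -> keetiiss -> keetiss
lemma: keet; SUR=ri; MOD=ib; KEL=pa


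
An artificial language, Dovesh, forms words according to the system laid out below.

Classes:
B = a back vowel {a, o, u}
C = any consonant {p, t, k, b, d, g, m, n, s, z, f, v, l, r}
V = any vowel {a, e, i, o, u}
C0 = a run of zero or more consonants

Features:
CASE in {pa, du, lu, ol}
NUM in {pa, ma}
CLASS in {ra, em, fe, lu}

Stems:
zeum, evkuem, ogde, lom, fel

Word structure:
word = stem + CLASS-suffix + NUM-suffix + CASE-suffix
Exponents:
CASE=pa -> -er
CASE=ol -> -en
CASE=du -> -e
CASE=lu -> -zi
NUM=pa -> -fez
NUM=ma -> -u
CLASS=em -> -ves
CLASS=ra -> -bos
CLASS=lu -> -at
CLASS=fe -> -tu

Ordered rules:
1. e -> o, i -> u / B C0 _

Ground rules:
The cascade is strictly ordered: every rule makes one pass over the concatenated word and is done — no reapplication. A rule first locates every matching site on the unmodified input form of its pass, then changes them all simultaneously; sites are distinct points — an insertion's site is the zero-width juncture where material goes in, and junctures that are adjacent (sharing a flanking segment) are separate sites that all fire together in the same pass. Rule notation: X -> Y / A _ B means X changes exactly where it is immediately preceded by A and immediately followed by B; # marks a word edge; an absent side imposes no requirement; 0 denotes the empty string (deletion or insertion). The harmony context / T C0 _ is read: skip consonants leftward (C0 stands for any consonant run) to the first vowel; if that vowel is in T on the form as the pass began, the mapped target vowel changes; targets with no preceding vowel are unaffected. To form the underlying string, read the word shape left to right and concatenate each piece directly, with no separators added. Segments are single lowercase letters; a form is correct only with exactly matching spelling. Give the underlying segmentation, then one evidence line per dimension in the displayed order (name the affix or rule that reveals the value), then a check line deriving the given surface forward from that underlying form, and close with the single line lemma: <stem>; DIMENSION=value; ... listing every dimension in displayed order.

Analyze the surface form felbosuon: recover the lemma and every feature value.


underlying: fel-bos-u-en
CASE=ol - signalled by the affix -en
NUM=ma - signalled by the affix -u
CLASS=ra - signalled by the affix -bos
check: felbosuen -> felbosuon
lemma: fel; CASE=ol; NUM=ma; CLASS=ra


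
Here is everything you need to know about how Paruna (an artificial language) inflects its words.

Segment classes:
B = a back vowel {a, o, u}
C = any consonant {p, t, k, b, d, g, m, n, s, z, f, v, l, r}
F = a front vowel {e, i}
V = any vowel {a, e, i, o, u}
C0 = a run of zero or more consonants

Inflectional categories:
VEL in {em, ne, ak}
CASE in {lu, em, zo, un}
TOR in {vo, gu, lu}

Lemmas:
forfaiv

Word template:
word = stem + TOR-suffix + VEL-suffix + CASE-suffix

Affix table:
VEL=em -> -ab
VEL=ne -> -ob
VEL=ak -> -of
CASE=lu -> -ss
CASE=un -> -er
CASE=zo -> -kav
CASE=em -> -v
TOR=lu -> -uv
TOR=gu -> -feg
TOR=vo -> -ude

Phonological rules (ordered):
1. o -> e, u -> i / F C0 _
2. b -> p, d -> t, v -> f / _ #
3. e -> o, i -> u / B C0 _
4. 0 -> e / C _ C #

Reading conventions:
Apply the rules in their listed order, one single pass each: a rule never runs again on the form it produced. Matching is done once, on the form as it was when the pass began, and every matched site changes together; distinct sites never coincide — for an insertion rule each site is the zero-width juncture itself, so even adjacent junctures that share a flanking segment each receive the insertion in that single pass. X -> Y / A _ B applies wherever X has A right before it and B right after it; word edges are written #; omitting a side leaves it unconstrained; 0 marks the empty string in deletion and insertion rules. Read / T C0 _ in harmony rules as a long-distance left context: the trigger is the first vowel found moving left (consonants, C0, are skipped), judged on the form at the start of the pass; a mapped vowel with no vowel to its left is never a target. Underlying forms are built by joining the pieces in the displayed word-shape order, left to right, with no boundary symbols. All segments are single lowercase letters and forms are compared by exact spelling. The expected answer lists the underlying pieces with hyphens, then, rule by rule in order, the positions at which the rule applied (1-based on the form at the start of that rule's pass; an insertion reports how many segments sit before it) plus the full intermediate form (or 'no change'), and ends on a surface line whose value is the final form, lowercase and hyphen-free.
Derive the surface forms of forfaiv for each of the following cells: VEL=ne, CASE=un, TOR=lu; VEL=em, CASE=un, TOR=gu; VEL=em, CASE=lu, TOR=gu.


cell VEL=ne, CASE=un, TOR=lu:
underlying: forfaiv-uv-ob-er
1. o -> e, u -> i / F C0 _: fires at position(s) 8: forfaivivober
2. b -> p, d -> t, v -> f / _ #: no change
3. e -> o, i -> u / B C0 _: fires at position(s) 6, 12: forfauvivobor
4. 0 -> e / C _ C #: no change
surface: forfauvivobor

cell VEL=em, CASE=un, TOR=gu:
underlying: forfaiv-feg-ab-er
1. o -> e, u -> i / F C0 _: no change
2. b -> p, d -> t, v -> f / _ #: no change
3. e -> o, i -> u / B C0 _: fires at position(s) 6, 13: forfauvfegabor
4. 0 -> e / C _ C #: no change
surface: forfauvfegabor

cell VEL=em, CASE=lu, TOR=gu:
underlying: forfaiv-feg-ab-ss
1. o -> e, u -> i / F C0 _: no change
2. b -> p, d -> t, v -> f / _ #: no change
3. e -> o, i -> u / B C0 _: fires at position(s) 6: forfauvfegabss
4. 0 -> e / C _ C #: inserts after position(s) 13: forfauvfegabses
surface: forfauvfegabses


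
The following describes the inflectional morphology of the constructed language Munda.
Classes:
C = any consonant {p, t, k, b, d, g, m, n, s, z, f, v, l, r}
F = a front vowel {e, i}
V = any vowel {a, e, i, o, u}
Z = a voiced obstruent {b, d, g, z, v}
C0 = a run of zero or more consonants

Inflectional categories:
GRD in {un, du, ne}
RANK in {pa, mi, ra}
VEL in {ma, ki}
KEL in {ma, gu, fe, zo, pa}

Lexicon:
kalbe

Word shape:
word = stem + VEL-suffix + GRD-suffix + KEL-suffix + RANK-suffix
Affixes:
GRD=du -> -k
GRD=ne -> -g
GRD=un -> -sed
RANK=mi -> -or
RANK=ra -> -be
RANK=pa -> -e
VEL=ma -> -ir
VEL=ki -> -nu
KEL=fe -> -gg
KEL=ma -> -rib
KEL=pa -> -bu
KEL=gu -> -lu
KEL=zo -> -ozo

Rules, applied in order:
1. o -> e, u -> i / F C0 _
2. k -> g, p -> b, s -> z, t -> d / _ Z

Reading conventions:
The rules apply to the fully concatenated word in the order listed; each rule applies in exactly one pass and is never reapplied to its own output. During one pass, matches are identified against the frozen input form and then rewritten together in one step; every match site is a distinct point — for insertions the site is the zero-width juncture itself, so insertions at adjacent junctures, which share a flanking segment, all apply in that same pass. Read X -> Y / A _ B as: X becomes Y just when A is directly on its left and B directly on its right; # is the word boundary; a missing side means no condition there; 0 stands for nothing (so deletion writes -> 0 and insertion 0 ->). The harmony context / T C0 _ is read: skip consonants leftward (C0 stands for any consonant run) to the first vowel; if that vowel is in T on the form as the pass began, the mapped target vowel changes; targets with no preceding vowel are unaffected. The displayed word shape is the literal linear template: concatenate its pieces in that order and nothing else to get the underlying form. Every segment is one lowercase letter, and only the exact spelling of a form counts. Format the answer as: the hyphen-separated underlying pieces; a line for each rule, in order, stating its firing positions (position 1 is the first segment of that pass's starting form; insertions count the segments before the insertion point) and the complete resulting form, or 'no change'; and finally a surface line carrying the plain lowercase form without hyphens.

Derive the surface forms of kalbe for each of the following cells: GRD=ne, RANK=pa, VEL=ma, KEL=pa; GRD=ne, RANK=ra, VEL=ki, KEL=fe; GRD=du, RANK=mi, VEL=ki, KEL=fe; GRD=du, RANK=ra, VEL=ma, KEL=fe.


cell GRD=ne, RANK=pa, VEL=ma, KEL=pa:
underlying: kalbe-ir-g-bu-e
1. o -> e, u -> i / F C0 _: fires at position(s) 10: kalbeirgbie
2. k -> g, p -> b, s -> z, t -> d / _ Z: no change
surface: kalbeirgbie

cell GRD=ne, RANK=ra, VEL=ki, KEL=fe:
underlying: kalbe-nu-g-gg-be
1. o -> e, u -> i / F C0 _: fires at position(s) 7: kalbenigggbe
2. k -> g, p -> b, s -> z, t -> d / _ Z: no change
surface: kalbenigggbe

cell GRD=du, RANK=mi, VEL=ki, KEL=fe:
underlying: kalbe-nu-k-gg-or
1. o -> e, u -> i / F C0 _: fires at position(s) 7: kalbenikggor
2. k -> g, p -> b, s -> z, t -> d / _ Z: fires at position(s) 8: kalbenigggor
surface: kalbenigggor

cell GRD=du, RANK=ra, VEL=ma, KEL=fe:
underlying: kalbe-ir-k-gg-be
1. o -> e, u -> i / F C0 _: no change
2. k -> g, p -> b, s -> z, t -> d / _ Z: fires at position(s) 8: kalbeirgggbe
surface: kalbeirgggbe


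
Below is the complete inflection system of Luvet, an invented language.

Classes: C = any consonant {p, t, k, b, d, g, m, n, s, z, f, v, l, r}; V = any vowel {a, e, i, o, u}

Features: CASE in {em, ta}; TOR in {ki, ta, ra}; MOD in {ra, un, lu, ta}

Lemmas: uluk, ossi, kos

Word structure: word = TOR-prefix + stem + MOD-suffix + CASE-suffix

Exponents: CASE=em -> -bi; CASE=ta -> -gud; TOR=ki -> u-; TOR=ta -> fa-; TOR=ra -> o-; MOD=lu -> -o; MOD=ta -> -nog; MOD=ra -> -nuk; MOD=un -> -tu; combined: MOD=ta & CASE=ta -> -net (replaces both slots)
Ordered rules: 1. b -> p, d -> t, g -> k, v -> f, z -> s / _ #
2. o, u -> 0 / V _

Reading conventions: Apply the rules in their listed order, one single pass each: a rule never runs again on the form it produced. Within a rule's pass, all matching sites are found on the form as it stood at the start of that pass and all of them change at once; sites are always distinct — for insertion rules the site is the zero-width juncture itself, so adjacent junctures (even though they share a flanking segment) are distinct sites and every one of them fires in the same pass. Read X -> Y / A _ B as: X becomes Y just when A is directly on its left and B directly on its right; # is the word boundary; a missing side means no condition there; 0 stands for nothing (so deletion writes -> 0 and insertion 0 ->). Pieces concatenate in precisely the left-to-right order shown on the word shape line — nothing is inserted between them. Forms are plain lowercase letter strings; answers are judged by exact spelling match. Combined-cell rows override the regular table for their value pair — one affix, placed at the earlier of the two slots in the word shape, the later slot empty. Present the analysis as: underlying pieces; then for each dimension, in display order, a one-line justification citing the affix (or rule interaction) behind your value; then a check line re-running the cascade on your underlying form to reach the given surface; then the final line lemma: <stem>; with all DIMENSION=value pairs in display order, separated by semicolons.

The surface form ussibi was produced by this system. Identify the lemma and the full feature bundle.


underlying: u-ossi-o-bi
CASE=em - signalled by the affix -bi
TOR=ki - signalled by the affix u-
MOD=lu - signalled by the affix -o
check: uossiobi -> uossiobi -> ussibi
lemma: ossi; CASE=em; TOR=ki; MOD=lu


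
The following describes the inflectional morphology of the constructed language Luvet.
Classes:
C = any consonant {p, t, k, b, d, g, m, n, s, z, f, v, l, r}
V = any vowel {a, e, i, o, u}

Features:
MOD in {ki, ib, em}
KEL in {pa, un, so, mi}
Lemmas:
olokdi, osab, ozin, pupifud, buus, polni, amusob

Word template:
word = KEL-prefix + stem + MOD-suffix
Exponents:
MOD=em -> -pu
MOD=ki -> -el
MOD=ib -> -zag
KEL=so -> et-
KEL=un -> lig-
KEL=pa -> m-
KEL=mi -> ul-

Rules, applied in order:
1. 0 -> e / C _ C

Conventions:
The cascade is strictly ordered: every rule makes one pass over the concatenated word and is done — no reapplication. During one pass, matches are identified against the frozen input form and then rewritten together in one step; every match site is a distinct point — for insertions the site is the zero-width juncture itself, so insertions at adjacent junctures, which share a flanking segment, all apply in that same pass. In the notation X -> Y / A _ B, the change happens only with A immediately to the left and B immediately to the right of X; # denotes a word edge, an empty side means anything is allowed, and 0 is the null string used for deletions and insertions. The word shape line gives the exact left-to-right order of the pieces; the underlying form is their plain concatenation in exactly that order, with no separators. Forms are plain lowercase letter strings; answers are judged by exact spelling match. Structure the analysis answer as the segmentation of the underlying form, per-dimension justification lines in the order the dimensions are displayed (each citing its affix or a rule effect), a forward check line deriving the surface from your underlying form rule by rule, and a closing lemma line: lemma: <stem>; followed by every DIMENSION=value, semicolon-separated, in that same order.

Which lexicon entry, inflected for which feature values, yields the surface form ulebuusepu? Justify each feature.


underlying: ul-buus-pu
MOD=em - signalled by the affix -pu
KEL=mi - signalled by the affix ul-
check: ulbuuspu -> ulebuusepu
lemma: buus; MOD=em; KEL=mi
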